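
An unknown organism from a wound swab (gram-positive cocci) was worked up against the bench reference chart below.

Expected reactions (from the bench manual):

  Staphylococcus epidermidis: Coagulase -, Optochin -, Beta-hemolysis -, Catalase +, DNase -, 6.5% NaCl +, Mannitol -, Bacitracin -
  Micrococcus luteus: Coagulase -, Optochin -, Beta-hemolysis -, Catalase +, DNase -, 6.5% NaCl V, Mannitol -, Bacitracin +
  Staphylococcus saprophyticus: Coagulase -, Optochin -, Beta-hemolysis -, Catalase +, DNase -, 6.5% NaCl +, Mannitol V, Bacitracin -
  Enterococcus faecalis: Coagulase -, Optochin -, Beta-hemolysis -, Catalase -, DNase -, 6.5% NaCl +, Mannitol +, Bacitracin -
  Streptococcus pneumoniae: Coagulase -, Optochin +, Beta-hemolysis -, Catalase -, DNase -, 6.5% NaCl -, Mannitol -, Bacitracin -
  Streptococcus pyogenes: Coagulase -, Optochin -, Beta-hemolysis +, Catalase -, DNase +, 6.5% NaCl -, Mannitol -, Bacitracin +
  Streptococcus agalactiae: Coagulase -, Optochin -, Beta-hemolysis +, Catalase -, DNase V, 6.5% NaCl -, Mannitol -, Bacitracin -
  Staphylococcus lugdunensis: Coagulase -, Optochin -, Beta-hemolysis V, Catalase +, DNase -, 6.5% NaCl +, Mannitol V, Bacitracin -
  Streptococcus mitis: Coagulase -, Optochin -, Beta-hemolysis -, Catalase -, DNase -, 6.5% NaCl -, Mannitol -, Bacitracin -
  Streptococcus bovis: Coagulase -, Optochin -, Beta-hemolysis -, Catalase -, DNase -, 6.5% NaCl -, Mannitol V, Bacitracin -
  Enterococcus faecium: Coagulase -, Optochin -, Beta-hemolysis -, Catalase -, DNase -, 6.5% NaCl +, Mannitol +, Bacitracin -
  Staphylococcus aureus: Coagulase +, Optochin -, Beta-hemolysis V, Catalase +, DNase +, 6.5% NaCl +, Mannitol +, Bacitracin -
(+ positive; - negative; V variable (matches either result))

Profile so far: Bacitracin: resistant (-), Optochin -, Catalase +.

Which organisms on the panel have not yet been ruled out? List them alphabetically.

Staphylococcus aureus, Staphylococcus epidermidis, Staphylococcus lugdunensis, Staphylococcus saprophyticus

Optochin -: excludes Streptococcus pneumoniae — 11 left.
Bacitracin -: excludes Micrococcus luteus, Streptococcus pyogenes — 9 left.
Catalase +: excludes 5 organisms — 4 left.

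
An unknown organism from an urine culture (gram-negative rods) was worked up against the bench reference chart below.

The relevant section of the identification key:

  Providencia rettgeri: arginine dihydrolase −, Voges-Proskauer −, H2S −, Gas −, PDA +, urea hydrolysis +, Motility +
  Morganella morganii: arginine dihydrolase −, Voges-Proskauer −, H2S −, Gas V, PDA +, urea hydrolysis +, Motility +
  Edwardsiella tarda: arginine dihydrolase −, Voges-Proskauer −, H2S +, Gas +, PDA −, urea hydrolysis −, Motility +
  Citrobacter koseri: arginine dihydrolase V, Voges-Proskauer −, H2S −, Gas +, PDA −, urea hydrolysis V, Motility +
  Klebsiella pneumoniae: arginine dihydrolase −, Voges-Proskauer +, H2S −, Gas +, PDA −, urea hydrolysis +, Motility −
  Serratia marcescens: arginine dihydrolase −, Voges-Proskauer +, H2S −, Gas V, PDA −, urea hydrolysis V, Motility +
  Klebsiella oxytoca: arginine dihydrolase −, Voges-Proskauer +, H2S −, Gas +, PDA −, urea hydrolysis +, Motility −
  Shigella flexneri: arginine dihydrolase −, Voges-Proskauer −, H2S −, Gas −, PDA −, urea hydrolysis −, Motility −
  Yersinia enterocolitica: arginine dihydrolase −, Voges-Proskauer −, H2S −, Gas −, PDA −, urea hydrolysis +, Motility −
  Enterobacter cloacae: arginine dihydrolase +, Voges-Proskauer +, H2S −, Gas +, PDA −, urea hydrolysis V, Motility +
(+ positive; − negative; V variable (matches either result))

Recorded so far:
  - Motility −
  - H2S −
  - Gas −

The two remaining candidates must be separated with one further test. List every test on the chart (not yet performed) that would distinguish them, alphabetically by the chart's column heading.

urea hydrolysis

H2S −: excludes Edwardsiella tarda — 9 left.
Motility −: excludes 5 organisms — 4 left.
Gas −: excludes Klebsiella pneumoniae, Klebsiella oxytoca — 2 left.
Two candidates remain: Shigella flexneri and Yersinia enterocolitica.
  arginine dihydrolase: − vs − — same for both, does not separate.
  Voges-Proskauer: − vs − — same for both, does not separate.
  PDA: − vs − — same for both, does not separate.
  urea hydrolysis: Shigella flexneri −, Yersinia enterocolitica + — discriminates.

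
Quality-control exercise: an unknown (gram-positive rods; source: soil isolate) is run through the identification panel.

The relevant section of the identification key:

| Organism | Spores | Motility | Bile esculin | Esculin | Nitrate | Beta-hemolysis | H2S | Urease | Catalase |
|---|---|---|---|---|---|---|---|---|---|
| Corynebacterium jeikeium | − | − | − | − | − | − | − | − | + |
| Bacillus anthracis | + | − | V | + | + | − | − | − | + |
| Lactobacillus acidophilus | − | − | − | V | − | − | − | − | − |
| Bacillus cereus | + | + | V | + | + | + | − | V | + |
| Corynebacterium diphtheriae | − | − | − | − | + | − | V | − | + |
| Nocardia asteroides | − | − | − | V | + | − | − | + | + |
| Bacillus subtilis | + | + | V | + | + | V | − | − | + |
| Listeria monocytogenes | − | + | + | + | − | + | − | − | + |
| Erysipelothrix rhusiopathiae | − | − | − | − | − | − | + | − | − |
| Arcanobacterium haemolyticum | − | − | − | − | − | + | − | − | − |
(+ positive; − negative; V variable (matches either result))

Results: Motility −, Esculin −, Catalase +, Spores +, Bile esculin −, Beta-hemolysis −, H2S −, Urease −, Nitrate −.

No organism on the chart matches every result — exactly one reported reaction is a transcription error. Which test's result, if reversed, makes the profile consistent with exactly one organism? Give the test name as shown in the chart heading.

As reported, no row in the chart matches all 9 reactions.
Reversing H2S → still no organism matches.
Reversing Spores (to −) → unique match: Corynebacterium jeikeium.
Reversing Beta-hemolysis → still no organism matches.
Reversing Motility → still no organism matches.
Reversing Nitrate → still no organism matches.
Reversing Esculin → still no organism matches.
Reversing Bile esculin → still no organism matches.
Reversing Urease → still no organism matches.
Reversing Catalase → still no organism matches.

Spores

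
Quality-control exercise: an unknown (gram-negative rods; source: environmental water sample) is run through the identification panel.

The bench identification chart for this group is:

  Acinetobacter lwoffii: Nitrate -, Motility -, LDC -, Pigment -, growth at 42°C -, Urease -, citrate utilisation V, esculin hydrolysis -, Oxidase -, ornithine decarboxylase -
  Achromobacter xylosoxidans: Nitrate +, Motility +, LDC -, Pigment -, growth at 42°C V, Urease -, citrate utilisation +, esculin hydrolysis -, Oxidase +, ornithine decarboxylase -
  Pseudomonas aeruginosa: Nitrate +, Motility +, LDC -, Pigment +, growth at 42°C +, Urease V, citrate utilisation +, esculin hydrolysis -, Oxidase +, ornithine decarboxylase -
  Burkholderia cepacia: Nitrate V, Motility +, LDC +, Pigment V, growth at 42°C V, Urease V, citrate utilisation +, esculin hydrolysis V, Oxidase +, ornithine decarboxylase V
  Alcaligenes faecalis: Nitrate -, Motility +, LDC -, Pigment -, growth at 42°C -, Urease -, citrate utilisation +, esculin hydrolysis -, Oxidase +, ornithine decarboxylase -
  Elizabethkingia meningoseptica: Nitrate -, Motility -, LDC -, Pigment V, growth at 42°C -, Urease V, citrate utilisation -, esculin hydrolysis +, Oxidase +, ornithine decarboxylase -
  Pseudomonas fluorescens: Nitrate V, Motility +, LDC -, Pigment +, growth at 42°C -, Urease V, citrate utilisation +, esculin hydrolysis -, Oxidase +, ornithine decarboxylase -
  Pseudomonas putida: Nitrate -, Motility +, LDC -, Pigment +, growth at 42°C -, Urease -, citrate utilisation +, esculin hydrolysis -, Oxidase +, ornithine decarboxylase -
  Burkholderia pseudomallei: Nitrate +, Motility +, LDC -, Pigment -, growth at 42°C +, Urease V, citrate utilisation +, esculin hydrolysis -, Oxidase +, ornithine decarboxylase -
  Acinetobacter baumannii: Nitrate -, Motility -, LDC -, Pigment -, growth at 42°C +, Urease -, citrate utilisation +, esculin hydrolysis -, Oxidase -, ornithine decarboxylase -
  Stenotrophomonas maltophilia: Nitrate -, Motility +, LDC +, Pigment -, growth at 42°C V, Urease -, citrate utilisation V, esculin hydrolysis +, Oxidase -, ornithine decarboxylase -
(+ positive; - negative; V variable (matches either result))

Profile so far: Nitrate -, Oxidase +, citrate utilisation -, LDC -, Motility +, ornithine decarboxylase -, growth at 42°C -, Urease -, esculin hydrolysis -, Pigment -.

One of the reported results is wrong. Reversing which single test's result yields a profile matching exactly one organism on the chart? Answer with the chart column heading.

citrate utilisation

As reported, no row in the chart matches all 10 reactions.
Reversing citrate utilisation (to +) → unique match: Alcaligenes faecalis.
Reversing Pigment → still no organism matches.
Reversing LDC → still no organism matches.
Reversing Nitrate → still no organism matches.
Reversing Urease → still no organism matches.
Reversing ornithine decarboxylase → still no organism matches.
Reversing growth at 42°C → still no organism matches.
Reversing Oxidase → still no organism matches.
Reversing Motility → still no organism matches.
Reversing esculin hydrolysis → still no organism matches.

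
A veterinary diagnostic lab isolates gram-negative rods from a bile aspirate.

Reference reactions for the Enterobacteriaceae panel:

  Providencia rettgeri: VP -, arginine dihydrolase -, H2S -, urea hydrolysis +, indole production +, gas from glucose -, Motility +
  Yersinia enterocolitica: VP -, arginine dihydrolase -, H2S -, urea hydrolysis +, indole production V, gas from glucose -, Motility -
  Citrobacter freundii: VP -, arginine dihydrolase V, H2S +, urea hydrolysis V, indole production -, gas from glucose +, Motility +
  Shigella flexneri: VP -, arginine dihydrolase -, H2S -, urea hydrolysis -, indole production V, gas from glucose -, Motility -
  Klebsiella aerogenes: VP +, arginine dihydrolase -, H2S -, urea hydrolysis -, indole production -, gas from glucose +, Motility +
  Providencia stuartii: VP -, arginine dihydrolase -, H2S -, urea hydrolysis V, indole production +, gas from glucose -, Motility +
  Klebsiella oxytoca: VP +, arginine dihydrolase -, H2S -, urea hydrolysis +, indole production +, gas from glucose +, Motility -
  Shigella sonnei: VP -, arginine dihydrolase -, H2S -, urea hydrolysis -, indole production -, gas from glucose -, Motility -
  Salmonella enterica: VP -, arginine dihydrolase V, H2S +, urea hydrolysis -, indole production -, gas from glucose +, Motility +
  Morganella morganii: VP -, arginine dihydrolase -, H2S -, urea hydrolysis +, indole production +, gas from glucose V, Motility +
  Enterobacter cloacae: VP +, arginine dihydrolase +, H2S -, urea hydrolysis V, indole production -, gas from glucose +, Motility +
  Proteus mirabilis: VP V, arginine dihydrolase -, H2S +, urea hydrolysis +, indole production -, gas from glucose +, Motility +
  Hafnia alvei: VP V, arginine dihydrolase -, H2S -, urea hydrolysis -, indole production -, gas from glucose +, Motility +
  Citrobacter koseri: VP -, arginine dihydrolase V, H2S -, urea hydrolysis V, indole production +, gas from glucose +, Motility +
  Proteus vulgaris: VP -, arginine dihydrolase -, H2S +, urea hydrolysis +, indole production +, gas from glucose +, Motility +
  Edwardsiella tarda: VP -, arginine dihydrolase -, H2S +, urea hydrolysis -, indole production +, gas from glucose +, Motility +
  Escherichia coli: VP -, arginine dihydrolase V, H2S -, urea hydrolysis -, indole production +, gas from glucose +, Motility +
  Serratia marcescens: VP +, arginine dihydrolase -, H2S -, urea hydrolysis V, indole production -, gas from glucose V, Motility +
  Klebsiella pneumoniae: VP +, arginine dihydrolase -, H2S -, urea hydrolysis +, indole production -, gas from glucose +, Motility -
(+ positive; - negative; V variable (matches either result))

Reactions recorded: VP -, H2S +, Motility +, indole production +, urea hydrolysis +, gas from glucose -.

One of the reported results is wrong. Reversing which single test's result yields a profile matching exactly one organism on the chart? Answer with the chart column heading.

gas from glucose

As reported, no row in the chart matches all 6 reactions.
Reversing H2S → 3 organisms match (not unique).
Reversing urea hydrolysis → still no organism matches.
Reversing VP → still no organism matches.
Reversing gas from glucose (to +) → unique match: Proteus vulgaris.
Reversing indole production → still no organism matches.
Reversing Motility → still no organism matches.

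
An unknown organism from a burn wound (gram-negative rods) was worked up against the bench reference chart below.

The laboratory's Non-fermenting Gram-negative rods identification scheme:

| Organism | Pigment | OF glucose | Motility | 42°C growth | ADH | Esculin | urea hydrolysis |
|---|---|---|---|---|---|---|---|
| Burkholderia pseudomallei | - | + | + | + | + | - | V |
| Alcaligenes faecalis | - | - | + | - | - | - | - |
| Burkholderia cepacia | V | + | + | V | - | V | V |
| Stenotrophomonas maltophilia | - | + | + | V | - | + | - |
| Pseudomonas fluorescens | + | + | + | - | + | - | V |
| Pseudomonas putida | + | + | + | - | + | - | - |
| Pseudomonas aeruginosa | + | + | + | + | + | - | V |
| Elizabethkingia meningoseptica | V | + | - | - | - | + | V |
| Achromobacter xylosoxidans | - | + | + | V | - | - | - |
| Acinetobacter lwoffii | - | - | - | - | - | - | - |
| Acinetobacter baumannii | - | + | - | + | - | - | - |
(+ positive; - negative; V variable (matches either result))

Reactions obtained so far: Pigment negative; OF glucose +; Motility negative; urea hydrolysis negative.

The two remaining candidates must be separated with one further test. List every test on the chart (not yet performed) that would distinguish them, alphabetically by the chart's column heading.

urea hydrolysis -: all 11 remaining candidates are consistent.
Motility -: excludes 8 organisms — 3 left.
Pigment -: all 3 remaining candidates are consistent.
OF glucose +: excludes Acinetobacter lwoffii — 2 left.
Two candidates remain: Acinetobacter baumannii and Elizabethkingia meningoseptica.
  42°C growth: Acinetobacter baumannii +, Elizabethkingia meningoseptica - — discriminates.
  ADH: - vs - — same for both, does not separate.
  Esculin: Acinetobacter baumannii -, Elizabethkingia meningoseptica + — discriminates.

42°C growth, Esculin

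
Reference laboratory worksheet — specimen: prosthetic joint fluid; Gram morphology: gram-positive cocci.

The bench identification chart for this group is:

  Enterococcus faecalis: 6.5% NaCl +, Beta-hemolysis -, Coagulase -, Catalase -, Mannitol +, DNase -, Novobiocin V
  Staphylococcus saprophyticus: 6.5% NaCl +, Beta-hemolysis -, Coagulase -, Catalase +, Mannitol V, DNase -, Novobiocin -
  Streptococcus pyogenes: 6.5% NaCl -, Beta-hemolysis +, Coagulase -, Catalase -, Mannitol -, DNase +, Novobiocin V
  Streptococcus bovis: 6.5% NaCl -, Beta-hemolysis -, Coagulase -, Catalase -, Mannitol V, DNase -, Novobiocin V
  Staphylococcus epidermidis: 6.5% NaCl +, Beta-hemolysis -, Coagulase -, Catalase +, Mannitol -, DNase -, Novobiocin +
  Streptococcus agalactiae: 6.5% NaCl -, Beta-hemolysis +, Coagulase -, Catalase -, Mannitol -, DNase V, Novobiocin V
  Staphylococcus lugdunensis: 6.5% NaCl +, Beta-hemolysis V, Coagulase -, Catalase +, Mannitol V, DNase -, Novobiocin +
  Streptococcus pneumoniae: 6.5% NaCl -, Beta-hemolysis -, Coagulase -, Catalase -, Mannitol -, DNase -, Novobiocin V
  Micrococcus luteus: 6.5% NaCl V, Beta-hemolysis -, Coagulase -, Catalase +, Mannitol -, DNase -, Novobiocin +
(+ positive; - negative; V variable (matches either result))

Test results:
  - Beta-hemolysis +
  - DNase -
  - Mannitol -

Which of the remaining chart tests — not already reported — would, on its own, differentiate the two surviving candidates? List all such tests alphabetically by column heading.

Beta-hemolysis +: excludes 6 organisms — 3 left.
DNase -: excludes Streptococcus pyogenes — 2 left.
Mannitol -: all 2 remaining candidates are consistent.
Two candidates remain: Staphylococcus lugdunensis and Streptococcus agalactiae.
  6.5% NaCl: Staphylococcus lugdunensis +, Streptococcus agalactiae - — discriminates.
  Coagulase: - vs - — same for both, does not separate.
  Catalase: Staphylococcus lugdunensis +, Streptococcus agalactiae - — discriminates.
  Novobiocin: + vs V — variable for at least one, does not separate.

6.5% NaCl, Catalase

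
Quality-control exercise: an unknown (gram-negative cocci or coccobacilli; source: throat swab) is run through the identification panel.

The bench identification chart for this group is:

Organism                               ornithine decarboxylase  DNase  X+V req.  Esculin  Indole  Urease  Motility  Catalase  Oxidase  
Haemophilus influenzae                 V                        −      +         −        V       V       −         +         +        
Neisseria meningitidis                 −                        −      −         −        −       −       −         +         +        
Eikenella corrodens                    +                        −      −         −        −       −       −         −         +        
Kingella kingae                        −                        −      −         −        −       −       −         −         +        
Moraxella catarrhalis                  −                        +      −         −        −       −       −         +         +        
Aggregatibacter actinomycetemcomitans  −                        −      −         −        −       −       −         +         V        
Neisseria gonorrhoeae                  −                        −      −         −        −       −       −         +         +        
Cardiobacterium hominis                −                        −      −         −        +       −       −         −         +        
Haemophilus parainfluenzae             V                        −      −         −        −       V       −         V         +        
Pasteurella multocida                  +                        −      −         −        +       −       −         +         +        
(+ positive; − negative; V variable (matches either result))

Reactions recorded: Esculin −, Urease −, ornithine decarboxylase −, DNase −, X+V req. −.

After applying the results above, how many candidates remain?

6

X+V req. −: excludes Haemophilus influenzae — 9 left.
Esculin −: all 9 remaining candidates are consistent.
DNase −: excludes Moraxella catarrhalis — 8 left.
Urease −: all 8 remaining candidates are consistent.
ornithine decarboxylase −: excludes Eikenella corrodens, Pasteurella multocida — 6 left.
Still consistent: Aggregatibacter actinomycetemcomitans, Cardiobacterium hominis, Haemophilus parainfluenzae, Kingella kingae, Neisseria gonorrhoeae, Neisseria meningitidis.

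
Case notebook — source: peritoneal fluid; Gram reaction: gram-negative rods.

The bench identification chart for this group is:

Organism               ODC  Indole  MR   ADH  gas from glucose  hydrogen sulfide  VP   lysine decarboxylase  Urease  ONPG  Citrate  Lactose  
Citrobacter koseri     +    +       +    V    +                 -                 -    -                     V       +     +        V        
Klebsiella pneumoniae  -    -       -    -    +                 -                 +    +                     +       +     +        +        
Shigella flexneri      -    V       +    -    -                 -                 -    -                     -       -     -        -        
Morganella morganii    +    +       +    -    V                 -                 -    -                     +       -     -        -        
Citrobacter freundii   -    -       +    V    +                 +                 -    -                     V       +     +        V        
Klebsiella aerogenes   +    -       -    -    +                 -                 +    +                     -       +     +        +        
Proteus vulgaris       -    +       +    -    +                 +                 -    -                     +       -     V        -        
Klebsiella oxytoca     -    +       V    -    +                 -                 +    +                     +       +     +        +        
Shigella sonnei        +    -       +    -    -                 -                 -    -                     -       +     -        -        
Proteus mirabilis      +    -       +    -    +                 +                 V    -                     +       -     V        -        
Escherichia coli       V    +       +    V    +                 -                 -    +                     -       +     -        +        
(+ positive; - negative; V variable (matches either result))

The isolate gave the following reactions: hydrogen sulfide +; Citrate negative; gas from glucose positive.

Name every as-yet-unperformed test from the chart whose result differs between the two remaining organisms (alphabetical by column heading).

Indole, ODC

gas from glucose +: excludes Shigella flexneri, Shigella sonnei — 9 left.
hydrogen sulfide +: excludes 6 organisms — 3 left.
Citrate -: excludes Citrobacter freundii — 2 left.
Two candidates remain: Proteus mirabilis and Proteus vulgaris.
  ODC: Proteus mirabilis +, Proteus vulgaris - — discriminates.
  Indole: Proteus mirabilis -, Proteus vulgaris + — discriminates.
  MR: + vs + — same for both, does not separate.
  ADH: - vs - — same for both, does not separate.
  VP: V vs - — variable for at least one, does not separate.
  lysine decarboxylase: - vs - — same for both, does not separate.
  Urease: + vs + — same for both, does not separate.
  ONPG: - vs - — same for both, does not separate.
  Lactose: - vs - — same for both, does not separate.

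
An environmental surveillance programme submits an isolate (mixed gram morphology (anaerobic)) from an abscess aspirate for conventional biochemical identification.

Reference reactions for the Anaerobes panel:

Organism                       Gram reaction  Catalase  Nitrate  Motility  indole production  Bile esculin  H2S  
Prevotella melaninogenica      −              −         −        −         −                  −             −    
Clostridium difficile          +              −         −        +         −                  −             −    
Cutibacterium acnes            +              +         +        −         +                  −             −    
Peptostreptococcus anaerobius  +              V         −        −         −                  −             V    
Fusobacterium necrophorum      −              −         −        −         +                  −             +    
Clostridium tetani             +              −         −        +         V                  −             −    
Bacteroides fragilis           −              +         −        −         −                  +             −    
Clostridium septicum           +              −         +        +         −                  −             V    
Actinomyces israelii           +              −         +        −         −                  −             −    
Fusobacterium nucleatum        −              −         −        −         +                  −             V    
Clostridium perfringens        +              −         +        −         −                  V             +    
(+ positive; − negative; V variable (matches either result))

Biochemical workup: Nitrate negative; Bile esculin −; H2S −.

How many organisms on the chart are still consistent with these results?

5

Nitrate −: excludes Cutibacterium acnes, Clostridium septicum, Actinomyces israelii, Clostridium perfringens — 7 left.
Bile esculin −: excludes Bacteroides fragilis — 6 left.
H2S −: excludes Fusobacterium necrophorum — 5 left.
Still consistent: Clostridium difficile, Clostridium tetani, Fusobacterium nucleatum, Peptostreptococcus anaerobius, Prevotella melaninogenica.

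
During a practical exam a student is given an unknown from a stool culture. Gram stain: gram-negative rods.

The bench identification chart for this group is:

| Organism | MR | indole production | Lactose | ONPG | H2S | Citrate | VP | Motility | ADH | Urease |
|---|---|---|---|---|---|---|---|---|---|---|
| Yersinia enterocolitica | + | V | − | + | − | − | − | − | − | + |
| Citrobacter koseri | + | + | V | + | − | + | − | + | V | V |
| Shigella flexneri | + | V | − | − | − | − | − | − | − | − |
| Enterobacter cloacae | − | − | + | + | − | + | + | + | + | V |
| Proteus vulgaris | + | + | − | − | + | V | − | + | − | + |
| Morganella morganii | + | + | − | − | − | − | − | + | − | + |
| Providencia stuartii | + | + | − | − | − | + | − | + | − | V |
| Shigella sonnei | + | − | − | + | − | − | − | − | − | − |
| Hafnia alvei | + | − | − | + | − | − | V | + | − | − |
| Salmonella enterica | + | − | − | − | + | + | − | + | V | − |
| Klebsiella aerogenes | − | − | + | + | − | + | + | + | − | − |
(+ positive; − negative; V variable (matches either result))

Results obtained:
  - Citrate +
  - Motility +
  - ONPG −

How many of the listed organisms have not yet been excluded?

3

ONPG −: excludes 6 organisms — 5 left.
Motility +: excludes Shigella flexneri — 4 left.
Citrate +: excludes Morganella morganii — 3 left.
Still consistent: Proteus vulgaris, Providencia stuartii, Salmonella enterica.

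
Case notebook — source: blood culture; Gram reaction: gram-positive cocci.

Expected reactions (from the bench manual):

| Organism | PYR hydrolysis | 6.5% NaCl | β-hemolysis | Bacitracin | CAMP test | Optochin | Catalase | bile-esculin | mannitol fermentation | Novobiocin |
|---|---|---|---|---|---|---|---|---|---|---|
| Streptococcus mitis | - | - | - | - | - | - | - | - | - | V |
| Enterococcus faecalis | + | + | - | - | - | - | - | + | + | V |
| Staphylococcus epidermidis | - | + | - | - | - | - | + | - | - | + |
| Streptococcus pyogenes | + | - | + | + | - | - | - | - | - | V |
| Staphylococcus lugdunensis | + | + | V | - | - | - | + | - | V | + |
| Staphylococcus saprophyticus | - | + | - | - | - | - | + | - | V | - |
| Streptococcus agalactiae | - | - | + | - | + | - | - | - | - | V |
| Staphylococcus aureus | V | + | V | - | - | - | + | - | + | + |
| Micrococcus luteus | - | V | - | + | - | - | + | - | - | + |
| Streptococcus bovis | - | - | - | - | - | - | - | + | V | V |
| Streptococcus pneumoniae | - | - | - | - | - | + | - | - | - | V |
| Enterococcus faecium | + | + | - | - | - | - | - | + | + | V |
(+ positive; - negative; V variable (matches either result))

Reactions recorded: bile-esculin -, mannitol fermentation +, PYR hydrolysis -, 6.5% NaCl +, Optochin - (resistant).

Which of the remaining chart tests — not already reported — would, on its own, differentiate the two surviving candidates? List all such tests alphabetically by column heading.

Novobiocin

Optochin -: excludes Streptococcus pneumoniae — 11 left.
PYR hydrolysis -: excludes Enterococcus faecalis, Streptococcus pyogenes, Staphylococcus lugdunensis, Enterococcus faecium — 7 left.
bile-esculin -: excludes Streptococcus bovis — 6 left.
6.5% NaCl +: excludes Streptococcus mitis, Streptococcus agalactiae — 4 left.
mannitol fermentation +: excludes Staphylococcus epidermidis, Micrococcus luteus — 2 left.
Two candidates remain: Staphylococcus aureus and Staphylococcus saprophyticus.
  β-hemolysis: V vs - — variable for at least one, does not separate.
  Bacitracin: - vs - — same for both, does not separate.
  CAMP test: - vs - — same for both, does not separate.
  Catalase: + vs + — same for both, does not separate.
  Novobiocin: Staphylococcus aureus +, Staphylococcus saprophyticus - — discriminates.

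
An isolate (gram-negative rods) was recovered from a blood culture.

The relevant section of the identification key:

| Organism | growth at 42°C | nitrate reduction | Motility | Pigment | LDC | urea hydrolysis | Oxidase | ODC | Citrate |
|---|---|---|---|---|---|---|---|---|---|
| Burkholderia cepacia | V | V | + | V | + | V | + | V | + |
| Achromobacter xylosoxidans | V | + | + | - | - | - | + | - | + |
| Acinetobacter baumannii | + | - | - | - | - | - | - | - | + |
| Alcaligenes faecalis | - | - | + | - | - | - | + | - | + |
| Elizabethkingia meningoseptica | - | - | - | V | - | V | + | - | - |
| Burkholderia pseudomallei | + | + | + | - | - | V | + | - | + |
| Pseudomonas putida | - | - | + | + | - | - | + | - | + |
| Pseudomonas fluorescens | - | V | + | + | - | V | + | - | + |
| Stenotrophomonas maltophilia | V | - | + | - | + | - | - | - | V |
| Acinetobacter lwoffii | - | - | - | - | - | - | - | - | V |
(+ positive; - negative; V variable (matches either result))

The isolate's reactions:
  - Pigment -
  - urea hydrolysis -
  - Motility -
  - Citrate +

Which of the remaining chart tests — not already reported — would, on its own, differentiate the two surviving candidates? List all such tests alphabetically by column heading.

urea hydrolysis -: all 10 remaining candidates are consistent.
Motility -: excludes 7 organisms — 3 left.
Pigment -: all 3 remaining candidates are consistent.
Citrate +: excludes Elizabethkingia meningoseptica — 2 left.
Two candidates remain: Acinetobacter baumannii and Acinetobacter lwoffii.
  growth at 42°C: Acinetobacter baumannii +, Acinetobacter lwoffii - — discriminates.
  nitrate reduction: - vs - — same for both, does not separate.
  LDC: - vs - — same for both, does not separate.
  Oxidase: - vs - — same for both, does not separate.
  ODC: - vs - — same for both, does not separate.

growth at 42°C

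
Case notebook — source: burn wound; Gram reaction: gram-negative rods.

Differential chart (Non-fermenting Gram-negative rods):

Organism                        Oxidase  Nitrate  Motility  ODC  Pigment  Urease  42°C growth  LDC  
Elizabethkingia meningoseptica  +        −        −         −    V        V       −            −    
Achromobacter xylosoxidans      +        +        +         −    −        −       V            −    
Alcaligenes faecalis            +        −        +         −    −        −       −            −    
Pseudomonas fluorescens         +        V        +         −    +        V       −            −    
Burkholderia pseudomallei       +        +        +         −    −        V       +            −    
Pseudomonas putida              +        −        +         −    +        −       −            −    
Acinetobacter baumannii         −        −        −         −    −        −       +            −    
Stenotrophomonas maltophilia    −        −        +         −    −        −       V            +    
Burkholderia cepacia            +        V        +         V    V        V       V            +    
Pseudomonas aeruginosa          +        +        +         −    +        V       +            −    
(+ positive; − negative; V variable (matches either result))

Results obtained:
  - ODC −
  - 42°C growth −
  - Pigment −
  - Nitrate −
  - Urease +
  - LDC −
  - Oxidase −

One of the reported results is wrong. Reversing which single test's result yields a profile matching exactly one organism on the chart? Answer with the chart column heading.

As reported, no row in the chart matches all 7 reactions.
Reversing ODC → still no organism matches.
Reversing Pigment → still no organism matches.
Reversing Nitrate → still no organism matches.
Reversing Urease → still no organism matches.
Reversing 42°C growth → still no organism matches.
Reversing LDC → still no organism matches.
Reversing Oxidase (to +) → unique match: Elizabethkingia meningoseptica.

Oxidase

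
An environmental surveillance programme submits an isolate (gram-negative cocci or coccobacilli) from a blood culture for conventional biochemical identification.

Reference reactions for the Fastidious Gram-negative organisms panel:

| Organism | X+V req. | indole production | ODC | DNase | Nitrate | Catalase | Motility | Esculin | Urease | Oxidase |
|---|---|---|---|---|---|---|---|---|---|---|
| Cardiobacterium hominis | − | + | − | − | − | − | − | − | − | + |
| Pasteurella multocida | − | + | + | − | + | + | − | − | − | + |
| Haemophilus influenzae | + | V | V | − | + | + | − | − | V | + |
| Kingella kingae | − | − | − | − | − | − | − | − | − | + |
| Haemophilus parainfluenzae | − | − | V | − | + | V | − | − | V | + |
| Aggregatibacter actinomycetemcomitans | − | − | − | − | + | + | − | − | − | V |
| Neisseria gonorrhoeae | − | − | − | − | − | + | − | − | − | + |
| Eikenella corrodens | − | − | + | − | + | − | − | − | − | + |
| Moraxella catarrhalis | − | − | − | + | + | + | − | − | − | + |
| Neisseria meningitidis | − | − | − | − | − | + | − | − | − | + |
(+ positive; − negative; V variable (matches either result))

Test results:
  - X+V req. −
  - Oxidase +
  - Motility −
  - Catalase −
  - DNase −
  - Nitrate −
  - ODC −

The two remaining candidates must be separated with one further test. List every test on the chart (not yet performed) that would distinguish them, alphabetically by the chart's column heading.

indole production

X+V req. −: excludes Haemophilus influenzae — 9 left.
Oxidase +: all 9 remaining candidates are consistent.
Nitrate −: excludes 5 organisms — 4 left.
Motility −: all 4 remaining candidates are consistent.
DNase −: all 4 remaining candidates are consistent.
ODC −: all 4 remaining candidates are consistent.
Catalase −: excludes Neisseria gonorrhoeae, Neisseria meningitidis — 2 left.
Two candidates remain: Cardiobacterium hominis and Kingella kingae.
  indole production: Cardiobacterium hominis +, Kingella kingae − — discriminates.
  Esculin: − vs − — same for both, does not separate.
  Urease: − vs − — same for both, does not separate.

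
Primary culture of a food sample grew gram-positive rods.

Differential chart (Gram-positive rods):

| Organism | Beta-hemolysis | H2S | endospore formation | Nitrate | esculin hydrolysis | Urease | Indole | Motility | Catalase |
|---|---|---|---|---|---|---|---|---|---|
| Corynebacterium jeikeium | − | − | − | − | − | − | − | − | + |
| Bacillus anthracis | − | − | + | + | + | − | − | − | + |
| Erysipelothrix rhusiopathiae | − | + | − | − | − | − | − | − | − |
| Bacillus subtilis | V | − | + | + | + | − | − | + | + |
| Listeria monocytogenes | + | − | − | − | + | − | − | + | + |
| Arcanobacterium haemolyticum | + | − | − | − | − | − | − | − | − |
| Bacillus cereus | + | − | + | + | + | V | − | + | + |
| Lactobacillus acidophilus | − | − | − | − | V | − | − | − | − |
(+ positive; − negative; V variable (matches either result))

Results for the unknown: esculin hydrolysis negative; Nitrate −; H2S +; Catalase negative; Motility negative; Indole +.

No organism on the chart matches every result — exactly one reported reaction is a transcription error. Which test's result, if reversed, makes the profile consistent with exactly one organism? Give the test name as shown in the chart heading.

Indole

As reported, no row in the chart matches all 6 reactions.
Reversing Nitrate → still no organism matches.
Reversing H2S → still no organism matches.
Reversing Catalase → still no organism matches.
Reversing Indole (to −) → unique match: Erysipelothrix rhusiopathiae.
Reversing esculin hydrolysis → still no organism matches.
Reversing Motility → still no organism matches.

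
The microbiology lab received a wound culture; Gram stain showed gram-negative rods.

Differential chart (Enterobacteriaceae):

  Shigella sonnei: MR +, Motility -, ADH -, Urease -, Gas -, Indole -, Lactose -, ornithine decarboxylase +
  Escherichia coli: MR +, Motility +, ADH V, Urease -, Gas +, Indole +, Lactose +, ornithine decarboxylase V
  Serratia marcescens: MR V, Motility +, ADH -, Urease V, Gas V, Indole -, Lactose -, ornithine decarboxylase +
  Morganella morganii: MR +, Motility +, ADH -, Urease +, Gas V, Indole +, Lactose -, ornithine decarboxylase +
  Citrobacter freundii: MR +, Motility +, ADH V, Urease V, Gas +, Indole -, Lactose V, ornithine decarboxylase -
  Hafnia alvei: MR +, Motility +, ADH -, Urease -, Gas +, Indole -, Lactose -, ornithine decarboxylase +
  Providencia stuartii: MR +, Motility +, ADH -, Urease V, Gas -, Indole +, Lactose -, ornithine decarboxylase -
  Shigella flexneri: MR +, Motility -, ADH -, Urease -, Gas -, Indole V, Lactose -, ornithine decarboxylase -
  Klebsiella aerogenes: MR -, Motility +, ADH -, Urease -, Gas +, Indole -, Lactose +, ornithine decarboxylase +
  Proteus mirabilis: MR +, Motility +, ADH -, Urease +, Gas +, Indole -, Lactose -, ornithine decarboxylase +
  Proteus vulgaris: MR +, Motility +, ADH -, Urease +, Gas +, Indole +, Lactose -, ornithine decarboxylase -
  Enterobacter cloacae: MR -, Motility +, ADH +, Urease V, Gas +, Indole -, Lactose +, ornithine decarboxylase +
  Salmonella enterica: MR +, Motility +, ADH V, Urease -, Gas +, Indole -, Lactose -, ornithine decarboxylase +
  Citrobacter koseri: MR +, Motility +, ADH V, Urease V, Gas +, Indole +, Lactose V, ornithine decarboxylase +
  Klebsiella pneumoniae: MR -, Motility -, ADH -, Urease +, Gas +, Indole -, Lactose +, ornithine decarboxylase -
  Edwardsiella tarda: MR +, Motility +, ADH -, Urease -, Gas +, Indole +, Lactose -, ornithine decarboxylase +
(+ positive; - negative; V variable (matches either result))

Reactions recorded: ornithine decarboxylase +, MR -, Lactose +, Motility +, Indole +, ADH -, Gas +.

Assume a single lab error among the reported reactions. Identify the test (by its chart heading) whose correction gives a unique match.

As reported, no row in the chart matches all 7 reactions.
Reversing Indole (to -) → unique match: Klebsiella aerogenes.
Reversing Gas → still no organism matches.
Reversing Lactose → still no organism matches.
Reversing ornithine decarboxylase → still no organism matches.
Reversing ADH → still no organism matches.
Reversing MR → 2 organisms match (not unique).
Reversing Motility → still no organism matches.

Indole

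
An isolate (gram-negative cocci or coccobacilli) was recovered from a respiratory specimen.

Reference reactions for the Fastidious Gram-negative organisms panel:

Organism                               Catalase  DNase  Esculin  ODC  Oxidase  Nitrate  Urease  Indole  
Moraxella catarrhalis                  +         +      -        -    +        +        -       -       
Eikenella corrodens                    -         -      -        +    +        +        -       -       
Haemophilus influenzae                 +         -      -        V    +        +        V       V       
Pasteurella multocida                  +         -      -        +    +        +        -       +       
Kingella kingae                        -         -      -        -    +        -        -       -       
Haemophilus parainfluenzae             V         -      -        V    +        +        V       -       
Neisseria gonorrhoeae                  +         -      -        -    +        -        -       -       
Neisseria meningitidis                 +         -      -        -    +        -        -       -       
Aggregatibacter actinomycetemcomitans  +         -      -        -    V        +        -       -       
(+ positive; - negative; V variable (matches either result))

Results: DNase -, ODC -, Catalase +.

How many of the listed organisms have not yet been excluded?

5

DNase -: excludes Moraxella catarrhalis — 8 left.
Catalase +: excludes Eikenella corrodens, Kingella kingae — 6 left.
ODC -: excludes Pasteurella multocida — 5 left.
Still consistent: Aggregatibacter actinomycetemcomitans, Haemophilus influenzae, Haemophilus parainfluenzae, Neisseria gonorrhoeae, Neisseria meningitidis.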